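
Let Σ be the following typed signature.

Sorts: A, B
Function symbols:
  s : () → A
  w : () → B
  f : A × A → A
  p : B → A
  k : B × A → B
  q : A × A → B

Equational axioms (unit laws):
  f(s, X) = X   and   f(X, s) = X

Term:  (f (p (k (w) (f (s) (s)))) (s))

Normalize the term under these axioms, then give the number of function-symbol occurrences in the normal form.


1. (f (p (k (w) (f (s) (s)))) (s))  →  (p (k (w) (f (s) (s))))
2. (p (k (w) (f (s) (s))))  →  (p (k (w) (s)))
normal form: (p (k (w) (s)))

size = 4


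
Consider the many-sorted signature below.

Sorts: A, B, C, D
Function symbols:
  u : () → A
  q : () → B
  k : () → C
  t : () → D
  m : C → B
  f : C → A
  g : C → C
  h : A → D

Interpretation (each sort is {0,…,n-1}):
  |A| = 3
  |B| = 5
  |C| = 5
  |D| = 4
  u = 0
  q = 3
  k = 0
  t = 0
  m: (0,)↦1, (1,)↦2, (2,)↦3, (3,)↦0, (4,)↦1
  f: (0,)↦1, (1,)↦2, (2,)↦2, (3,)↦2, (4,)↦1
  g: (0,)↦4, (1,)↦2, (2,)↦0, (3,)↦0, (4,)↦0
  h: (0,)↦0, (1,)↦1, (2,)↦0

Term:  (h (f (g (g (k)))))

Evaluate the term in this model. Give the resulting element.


value = 1

  k = 0
  (g (k)) = g(0,) = 4
  (g (g (k))) = g(4,) = 0
  (f (g (g (k)))) = f(0,) = 1
  (h (f (g (g (k))))) = h(1,) = 1


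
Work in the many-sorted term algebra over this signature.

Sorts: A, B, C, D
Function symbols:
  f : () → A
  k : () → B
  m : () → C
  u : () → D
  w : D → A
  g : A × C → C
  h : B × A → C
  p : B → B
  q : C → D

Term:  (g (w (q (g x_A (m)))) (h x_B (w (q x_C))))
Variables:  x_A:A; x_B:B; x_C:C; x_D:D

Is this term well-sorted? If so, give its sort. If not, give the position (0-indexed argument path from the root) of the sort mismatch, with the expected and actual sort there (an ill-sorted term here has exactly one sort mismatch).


        x_A : A
        (m) : C
      (g x_A (m)) : C
    (q (g x_A (m))) : D
  (w (q (g x_A (m)))) : A
    x_B : B
        x_C : C
      (q x_C) : D
    (w (q x_C)) : A
  (h x_B (w (q x_C))) : C
(g (w (q (g x_A (m)))) (h x_B (w (q x_C)))) : C

well-sorted; sort = C


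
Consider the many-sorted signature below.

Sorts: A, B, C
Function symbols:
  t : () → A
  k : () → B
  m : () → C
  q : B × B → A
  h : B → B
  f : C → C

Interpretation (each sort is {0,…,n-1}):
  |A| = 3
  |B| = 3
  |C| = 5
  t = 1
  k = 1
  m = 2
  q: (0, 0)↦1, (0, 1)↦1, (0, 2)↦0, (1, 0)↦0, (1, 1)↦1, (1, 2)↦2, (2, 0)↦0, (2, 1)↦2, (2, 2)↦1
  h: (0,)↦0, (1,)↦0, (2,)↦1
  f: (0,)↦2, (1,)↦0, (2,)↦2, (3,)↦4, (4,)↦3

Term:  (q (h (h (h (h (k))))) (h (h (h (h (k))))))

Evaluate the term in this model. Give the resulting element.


value = 1

  k = 1
  (h (k)) = h(1,) = 0
  (h (h (k))) = h(0,) = 0
  (h (h (h (k)))) = h(0,) = 0
  (h (h (h (h (k))))) = h(0,) = 0
  k = 1
  (h (k)) = h(1,) = 0
  (h (h (k))) = h(0,) = 0
  (h (h (h (k)))) = h(0,) = 0
  (h (h (h (h (k))))) = h(0,) = 0
  (q (h (h (h (h (k))))) (h (h (h (h (k)))))) = q(0, 0) = 1


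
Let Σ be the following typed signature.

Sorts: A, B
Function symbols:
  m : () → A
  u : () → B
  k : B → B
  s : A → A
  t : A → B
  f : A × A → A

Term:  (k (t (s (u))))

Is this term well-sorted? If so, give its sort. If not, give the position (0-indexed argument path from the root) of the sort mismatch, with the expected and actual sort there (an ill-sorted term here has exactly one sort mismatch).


      (u) : B
    (s (u)) : ✗ arg 0 at [0, 0, 0] has sort B, expected A

ill-sorted at position [0, 0, 0]: expected A, got B


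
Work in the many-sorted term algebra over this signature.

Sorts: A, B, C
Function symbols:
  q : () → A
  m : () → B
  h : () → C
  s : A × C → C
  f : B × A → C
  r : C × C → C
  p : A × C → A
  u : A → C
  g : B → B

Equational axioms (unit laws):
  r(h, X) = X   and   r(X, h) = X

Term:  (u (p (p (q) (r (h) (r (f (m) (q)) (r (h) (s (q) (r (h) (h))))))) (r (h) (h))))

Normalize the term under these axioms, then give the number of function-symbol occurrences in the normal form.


1. (u (p (p (q) (r (h) (r (f (m) (q)) (r (h) (s (q) (r (h) (h))))))) (r (h) (h))))  →  (u (p (p (q) (r (f (m) (q)) (r (h) (s (q) (r (h) (h)))))) (r (h) (h))))
2. (u (p (p (q) (r (f (m) (q)) (r (h) (s (q) (r (h) (h)))))) (r (h) (h))))  →  (u (p (p (q) (r (f (m) (q)) (s (q) (r (h) (h))))) (r (h) (h))))
3. (u (p (p (q) (r (f (m) (q)) (s (q) (r (h) (h))))) (r (h) (h))))  →  (u (p (p (q) (r (f (m) (q)) (s (q) (h)))) (r (h) (h))))
4. (u (p (p (q) (r (f (m) (q)) (s (q) (h)))) (r (h) (h))))  →  (u (p (p (q) (r (f (m) (q)) (s (q) (h)))) (h)))
normal form: (u (p (p (q) (r (f (m) (q)) (s (q) (h)))) (h)))

size = 12


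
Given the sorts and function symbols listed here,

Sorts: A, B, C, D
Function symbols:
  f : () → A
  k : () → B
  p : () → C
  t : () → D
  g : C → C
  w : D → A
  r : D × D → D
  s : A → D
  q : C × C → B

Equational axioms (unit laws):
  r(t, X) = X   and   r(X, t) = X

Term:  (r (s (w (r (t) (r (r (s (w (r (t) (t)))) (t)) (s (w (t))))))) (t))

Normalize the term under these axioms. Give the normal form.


1. (r (s (w (r (t) (r (r (s (w (r (t) (t)))) (t)) (s (w (t))))))) (t))  →  (s (w (r (t) (r (r (s (w (r (t) (t)))) (t)) (s (w (t)))))))
2. (s (w (r (t) (r (r (s (w (r (t) (t)))) (t)) (s (w (t)))))))  →  (s (w (r (r (s (w (r (t) (t)))) (t)) (s (w (t))))))
3. (s (w (r (r (s (w (r (t) (t)))) (t)) (s (w (t))))))  →  (s (w (r (s (w (r (t) (t)))) (s (w (t))))))
4. (s (w (r (s (w (r (t) (t)))) (s (w (t))))))  →  (s (w (r (s (w (t))) (s (w (t))))))

normal form = (s (w (r (s (w (t))) (s (w (t))))))


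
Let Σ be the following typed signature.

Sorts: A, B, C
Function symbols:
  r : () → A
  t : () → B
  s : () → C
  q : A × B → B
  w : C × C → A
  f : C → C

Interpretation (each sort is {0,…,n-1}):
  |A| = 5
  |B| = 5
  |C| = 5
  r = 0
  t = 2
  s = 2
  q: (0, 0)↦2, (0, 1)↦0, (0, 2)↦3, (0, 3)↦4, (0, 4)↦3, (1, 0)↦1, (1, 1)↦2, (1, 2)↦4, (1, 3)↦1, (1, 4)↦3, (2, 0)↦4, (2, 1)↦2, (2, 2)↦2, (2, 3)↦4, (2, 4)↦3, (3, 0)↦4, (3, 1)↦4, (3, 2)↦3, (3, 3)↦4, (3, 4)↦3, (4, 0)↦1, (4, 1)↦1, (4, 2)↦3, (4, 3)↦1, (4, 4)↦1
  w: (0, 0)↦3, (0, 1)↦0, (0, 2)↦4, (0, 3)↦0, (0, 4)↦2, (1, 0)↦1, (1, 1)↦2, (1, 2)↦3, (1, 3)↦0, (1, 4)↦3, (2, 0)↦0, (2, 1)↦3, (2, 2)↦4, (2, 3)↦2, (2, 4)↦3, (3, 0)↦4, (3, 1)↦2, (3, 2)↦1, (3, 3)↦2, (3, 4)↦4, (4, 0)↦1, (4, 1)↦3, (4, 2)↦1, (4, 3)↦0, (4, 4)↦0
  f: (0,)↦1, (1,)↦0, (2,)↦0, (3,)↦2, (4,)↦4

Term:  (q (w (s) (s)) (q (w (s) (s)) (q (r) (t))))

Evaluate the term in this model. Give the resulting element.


value = 1

  s = 2
  s = 2
  (w (s) (s)) = w(2, 2) = 4
  s = 2
  s = 2
  (w (s) (s)) = w(2, 2) = 4
  r = 0
  t = 2
  (q (r) (t)) = q(0, 2) = 3
  (q (w (s) (s)) (q (r) (t))) = q(4, 3) = 1
  (q (w (s) (s)) (q (w (s) (s)) (q (r) (t)))) = q(4, 1) = 1


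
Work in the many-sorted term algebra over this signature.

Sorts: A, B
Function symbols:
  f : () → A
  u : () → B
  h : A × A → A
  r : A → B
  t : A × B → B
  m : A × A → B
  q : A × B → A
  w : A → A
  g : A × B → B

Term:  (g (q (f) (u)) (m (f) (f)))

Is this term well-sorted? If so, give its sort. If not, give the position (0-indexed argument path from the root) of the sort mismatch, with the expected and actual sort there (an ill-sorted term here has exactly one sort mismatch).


well-sorted; sort = B

    (f) : A
    (u) : B
  (q (f) (u)) : A
    (f) : A
    (f) : A
  (m (f) (f)) : B
(g (q (f) (u)) (m (f) (f))) : B


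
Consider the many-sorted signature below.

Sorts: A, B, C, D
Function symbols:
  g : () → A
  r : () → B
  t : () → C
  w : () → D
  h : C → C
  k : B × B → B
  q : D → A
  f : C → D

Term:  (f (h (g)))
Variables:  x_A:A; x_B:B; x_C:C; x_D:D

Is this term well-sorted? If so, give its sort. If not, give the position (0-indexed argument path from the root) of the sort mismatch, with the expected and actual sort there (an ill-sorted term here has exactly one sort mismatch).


    (g) : A
  (h (g)) : ✗ arg 0 at [0, 0] has sort A, expected C

ill-sorted at position [0, 0]: expected C, got A


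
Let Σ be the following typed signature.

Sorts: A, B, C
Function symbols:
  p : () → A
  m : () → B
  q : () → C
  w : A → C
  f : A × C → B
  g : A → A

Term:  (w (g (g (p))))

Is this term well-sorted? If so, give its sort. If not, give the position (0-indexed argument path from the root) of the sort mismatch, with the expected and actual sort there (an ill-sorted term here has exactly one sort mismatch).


      (p) : A
    (g (p)) : A
  (g (g (p))) : A
(w (g (g (p)))) : C

well-sorted; sort = C


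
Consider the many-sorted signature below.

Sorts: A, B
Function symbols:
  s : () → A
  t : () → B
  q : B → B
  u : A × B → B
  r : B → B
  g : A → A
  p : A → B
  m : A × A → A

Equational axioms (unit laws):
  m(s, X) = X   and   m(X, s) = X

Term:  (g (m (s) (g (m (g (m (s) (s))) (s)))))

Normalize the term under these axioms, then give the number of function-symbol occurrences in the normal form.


size = 4

1. (g (m (s) (g (m (g (m (s) (s))) (s)))))  →  (g (g (m (g (m (s) (s))) (s))))
2. (g (g (m (g (m (s) (s))) (s))))  →  (g (g (g (m (s) (s)))))
3. (g (g (g (m (s) (s)))))  →  (g (g (g (s))))
normal form: (g (g (g (s))))


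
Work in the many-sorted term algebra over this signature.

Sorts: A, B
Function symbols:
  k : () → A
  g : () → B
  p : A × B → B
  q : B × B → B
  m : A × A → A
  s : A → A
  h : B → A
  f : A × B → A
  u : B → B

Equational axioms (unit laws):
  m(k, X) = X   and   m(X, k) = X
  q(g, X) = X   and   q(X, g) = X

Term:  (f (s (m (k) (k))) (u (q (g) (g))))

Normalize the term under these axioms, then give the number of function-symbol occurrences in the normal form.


1. (f (s (m (k) (k))) (u (q (g) (g))))  →  (f (s (k)) (u (q (g) (g))))
2. (f (s (k)) (u (q (g) (g))))  →  (f (s (k)) (u (g)))
normal form: (f (s (k)) (u (g)))

size = 5


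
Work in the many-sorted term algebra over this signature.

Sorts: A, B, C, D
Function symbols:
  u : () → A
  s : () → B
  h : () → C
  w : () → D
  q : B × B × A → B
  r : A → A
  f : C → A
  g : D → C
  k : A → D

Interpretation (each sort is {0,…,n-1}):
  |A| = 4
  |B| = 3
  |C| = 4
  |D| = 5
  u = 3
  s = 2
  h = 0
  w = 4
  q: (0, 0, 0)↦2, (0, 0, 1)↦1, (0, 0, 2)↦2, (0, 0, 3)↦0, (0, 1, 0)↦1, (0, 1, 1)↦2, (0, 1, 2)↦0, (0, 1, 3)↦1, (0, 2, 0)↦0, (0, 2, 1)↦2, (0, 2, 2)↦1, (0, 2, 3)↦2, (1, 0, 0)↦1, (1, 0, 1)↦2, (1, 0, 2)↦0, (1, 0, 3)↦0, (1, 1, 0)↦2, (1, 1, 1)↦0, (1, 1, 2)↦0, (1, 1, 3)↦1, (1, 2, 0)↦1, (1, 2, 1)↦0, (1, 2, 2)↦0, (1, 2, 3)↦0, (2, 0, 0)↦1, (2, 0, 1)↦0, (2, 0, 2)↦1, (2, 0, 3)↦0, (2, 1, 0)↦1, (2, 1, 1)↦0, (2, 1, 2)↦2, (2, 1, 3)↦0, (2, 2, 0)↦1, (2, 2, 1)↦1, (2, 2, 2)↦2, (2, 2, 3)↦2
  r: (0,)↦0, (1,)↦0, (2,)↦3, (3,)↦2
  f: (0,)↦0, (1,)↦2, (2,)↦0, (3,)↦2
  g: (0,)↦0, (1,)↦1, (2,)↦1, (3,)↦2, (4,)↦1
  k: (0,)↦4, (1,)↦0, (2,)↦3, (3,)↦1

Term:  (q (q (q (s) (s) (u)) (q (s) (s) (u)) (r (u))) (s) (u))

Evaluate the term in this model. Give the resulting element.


value = 2

  s = 2
  s = 2
  u = 3
  (q (s) (s) (u)) = q(2, 2, 3) = 2
  s = 2
  s = 2
  u = 3
  (q (s) (s) (u)) = q(2, 2, 3) = 2
  u = 3
  (r (u)) = r(3,) = 2
  (q (q (s) (s) (u)) (q (s) (s) (u)) (r (u))) = q(2, 2, 2) = 2
  s = 2
  u = 3
  (q (q (q (s) (s) (u)) (q (s) (s) (u)) (r (u))) (s) (u)) = q(2, 2, 3) = 2


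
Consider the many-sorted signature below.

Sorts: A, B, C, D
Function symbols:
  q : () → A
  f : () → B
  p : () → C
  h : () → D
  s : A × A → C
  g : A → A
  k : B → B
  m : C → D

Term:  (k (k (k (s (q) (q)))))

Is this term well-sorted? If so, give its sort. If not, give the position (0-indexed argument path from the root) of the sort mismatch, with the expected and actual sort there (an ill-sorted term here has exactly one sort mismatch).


ill-sorted at position [0, 0, 0]: expected B, got C

        (q) : A
        (q) : A
      (s (q) (q)) : C
    (k (s (q) (q))) : ✗ arg 0 at [0, 0, 0] has sort C, expected B


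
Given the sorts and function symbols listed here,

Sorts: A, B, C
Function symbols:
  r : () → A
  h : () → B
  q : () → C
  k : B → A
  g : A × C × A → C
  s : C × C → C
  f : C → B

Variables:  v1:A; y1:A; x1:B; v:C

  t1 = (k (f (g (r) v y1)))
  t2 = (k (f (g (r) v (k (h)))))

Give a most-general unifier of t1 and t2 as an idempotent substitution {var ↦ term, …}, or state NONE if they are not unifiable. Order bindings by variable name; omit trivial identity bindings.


{y1 ↦ (k (h))}


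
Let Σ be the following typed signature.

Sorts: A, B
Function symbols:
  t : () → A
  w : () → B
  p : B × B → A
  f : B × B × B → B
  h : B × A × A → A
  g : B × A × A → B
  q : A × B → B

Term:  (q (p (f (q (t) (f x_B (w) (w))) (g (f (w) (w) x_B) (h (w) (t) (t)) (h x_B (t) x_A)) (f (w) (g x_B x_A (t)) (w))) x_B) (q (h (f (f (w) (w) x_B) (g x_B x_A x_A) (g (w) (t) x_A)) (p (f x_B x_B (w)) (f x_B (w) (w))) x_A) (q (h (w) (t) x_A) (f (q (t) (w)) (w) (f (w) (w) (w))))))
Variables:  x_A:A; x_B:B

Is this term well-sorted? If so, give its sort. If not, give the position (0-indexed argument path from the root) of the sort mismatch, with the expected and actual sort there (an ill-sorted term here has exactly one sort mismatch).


        (t) : A
          x_B : B
          (w) : B
          (w) : B
        (f x_B (w) (w)) : B
      (q (t) (f x_B (w) (w))) : B
          (w) : B
          (w) : B
          x_B : B
        (f (w) (w) x_B) : B
          (w) : B
          (t) : A
          (t) : A
        (h (w) (t) (t)) : A
          x_B : B
          (t) : A
          x_A : A
        (h x_B (t) x_A) : A
      (g (f (w) (w) x_B) (h (w) (t) (t)) (h x_B (t) x_A)) : B
        (w) : B
          x_B : B
          x_A : A
          (t) : A
        (g x_B x_A (t)) : B
        (w) : B
      (f (w) (g x_B x_A (t)) (w)) : B
    (f (q (t) (f x_B (w) (w))) (g (f (w) (w) x_B) (h (w) (t) (t)) (h x_B (t) x_A)) (f (w) (g x_B x_A (t)) (w))) : B
    x_B : B
  (p (f (q (t) (f x_B (w) (w))) (g (f (w) (w) x_B) (h (w) (t) (t)) (h x_B (t) x_A)) (f (w) (g x_B x_A (t)) (w))) x_B) : A
          (w) : B
          (w) : B
          x_B : B
        (f (w) (w) x_B) : B
          x_B : B
          x_A : A
          x_A : A
        (g x_B x_A x_A) : B
          (w) : B
          (t) : A
          x_A : A
        (g (w) (t) x_A) : B
      (f (f (w) (w) x_B) (g x_B x_A x_A) (g (w) (t) x_A)) : B
          x_B : B
          x_B : B
          (w) : B
        (f x_B x_B (w)) : B
          x_B : B
          (w) : B
          (w) : B
        (f x_B (w) (w)) : B
      (p (f x_B x_B (w)) (f x_B (w) (w))) : A
      x_A : A
    (h (f (f (w) (w) x_B) (g x_B x_A x_A) (g (w) (t) x_A)) (p (f x_B x_B (w)) (f x_B (w) (w))) x_A) : A
        (w) : B
        (t) : A
        x_A : A
      (h (w) (t) x_A) : A
          (t) : A
          (w) : B
        (q (t) (w)) : B
        (w) : B
          (w) : B
          (w) : B
          (w) : B
        (f (w) (w) (w)) : B
      (f (q (t) (w)) (w) (f (w) (w) (w))) : B
    (q (h (w) (t) x_A) (f (q (t) (w)) (w) (f (w) (w) (w)))) : B
  (q (h (f (f (w) (w) x_B) (g x_B x_A x_A) (g (w) (t) x_A)) (p (f x_B x_B (w)) (f x_B (w) (w))) x_A) (q (h (w) (t) x_A) (f (q (t) (w)) (w) (f (w) (w) (w))))) : B
(q (p (f (q (t) (f x_B (w) (w))) (g (f (w) (w) x_B) (h (w) (t) (t)) (h x_B (t) x_A)) (f (w) (g x_B x_A (t)) (w))) x_B) (q (h (f (f (w) (w) x_B) (g x_B x_A x_A) (g (w) (t) x_A)) (p (f x_B x_B (w)) (f x_B (w) (w))) x_A) (q (h (w) (t) x_A) (f (q (t) (w)) (w) (f (w) (w) (w)))))) : B

well-sorted; sort = B


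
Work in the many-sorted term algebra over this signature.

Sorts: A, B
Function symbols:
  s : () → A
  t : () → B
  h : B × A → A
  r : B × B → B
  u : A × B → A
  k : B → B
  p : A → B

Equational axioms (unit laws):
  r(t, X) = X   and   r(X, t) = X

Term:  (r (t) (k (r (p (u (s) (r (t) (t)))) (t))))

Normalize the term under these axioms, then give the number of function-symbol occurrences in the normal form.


size = 5

1. (r (t) (k (r (p (u (s) (r (t) (t)))) (t))))  →  (k (r (p (u (s) (r (t) (t)))) (t)))
2. (k (r (p (u (s) (r (t) (t)))) (t)))  →  (k (p (u (s) (r (t) (t)))))
3. (k (p (u (s) (r (t) (t)))))  →  (k (p (u (s) (t))))
normal form: (k (p (u (s) (t))))


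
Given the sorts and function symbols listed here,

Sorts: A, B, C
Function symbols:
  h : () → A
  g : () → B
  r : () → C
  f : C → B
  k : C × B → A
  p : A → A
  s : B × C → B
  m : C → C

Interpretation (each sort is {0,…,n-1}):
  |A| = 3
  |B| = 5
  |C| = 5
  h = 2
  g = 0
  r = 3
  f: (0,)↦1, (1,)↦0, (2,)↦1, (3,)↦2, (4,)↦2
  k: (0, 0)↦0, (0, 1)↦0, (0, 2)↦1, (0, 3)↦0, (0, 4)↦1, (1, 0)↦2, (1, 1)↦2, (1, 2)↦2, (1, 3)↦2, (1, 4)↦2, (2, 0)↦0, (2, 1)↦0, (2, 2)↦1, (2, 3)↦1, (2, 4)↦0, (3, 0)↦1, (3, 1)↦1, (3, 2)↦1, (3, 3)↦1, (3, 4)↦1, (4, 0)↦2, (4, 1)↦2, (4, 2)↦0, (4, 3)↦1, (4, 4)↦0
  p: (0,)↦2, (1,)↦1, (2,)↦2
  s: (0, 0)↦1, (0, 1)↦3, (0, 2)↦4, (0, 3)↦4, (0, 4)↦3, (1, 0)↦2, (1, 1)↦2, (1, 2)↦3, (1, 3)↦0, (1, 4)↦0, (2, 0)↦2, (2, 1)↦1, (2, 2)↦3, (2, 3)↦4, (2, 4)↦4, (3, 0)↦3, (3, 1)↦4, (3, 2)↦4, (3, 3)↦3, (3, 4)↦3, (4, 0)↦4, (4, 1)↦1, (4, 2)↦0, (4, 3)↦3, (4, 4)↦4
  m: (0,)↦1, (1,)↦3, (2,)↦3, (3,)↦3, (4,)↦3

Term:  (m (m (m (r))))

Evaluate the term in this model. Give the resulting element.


value = 3

  r = 3
  (m (r)) = m(3,) = 3
  (m (m (r))) = m(3,) = 3
  (m (m (m (r)))) = m(3,) = 3


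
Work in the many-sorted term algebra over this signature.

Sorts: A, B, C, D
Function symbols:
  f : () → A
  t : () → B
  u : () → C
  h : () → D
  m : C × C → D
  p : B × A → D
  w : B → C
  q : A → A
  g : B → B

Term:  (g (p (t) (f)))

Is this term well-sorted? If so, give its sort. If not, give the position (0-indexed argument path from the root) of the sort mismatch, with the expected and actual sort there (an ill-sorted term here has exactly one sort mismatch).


    (t) : B
    (f) : A
  (p (t) (f)) : D
(g (p (t) (f))) : ✗ arg 0 at [0] has sort D, expected B

ill-sorted at position [0]: expected B, got D


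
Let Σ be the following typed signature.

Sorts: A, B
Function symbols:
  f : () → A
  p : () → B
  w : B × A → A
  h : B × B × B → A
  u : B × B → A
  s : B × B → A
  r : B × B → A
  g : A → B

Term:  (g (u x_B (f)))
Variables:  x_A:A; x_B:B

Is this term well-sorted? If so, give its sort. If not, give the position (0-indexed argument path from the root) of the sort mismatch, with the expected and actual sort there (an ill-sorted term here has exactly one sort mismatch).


ill-sorted at position [0, 1]: expected B, got A

    x_B : B
    (f) : A
  (u x_B (f)) : ✗ arg 1 at [0, 1] has sort A, expected B


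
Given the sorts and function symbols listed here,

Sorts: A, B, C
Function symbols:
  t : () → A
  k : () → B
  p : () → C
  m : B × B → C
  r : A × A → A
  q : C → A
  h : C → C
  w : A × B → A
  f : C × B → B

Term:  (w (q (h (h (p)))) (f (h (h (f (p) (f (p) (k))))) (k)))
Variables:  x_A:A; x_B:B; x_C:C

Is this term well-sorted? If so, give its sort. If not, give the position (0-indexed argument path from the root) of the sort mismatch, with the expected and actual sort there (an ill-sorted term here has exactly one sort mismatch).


ill-sorted at position [1, 0, 0, 0]: expected C, got B

        (p) : C
      (h (p)) : C
    (h (h (p))) : C
  (q (h (h (p)))) : A
          (p) : C
            (p) : C
            (k) : B
          (f (p) (k)) : B
        (f (p) (f (p) (k))) : B
      (h (f (p) (f (p) (k)))) : ✗ arg 0 at [1, 0, 0, 0] has sort B, expected C
    (k) : B


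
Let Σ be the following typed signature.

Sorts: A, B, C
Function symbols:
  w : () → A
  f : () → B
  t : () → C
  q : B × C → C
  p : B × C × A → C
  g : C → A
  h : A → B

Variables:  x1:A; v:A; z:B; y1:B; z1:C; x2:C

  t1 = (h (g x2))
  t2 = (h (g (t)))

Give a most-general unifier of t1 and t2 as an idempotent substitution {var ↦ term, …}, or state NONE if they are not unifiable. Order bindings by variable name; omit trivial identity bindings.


{x2 ↦ (t)}


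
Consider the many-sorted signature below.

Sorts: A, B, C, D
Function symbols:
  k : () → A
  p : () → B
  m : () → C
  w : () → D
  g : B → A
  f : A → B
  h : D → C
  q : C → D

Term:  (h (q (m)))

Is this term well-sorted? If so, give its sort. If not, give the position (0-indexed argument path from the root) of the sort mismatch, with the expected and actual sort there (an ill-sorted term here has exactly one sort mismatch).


    (m) : C
  (q (m)) : D
(h (q (m))) : C

well-sorted; sort = C


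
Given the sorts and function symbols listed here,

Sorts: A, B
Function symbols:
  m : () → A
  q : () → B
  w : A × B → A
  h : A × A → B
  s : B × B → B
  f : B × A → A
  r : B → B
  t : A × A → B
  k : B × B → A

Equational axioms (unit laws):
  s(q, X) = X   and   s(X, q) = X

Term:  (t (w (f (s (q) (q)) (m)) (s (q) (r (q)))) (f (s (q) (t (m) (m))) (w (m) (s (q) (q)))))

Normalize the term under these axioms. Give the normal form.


1. (t (w (f (s (q) (q)) (m)) (s (q) (r (q)))) (f (s (q) (t (m) (m))) (w (m) (s (q) (q)))))  →  (t (w (f (q) (m)) (s (q) (r (q)))) (f (s (q) (t (m) (m))) (w (m) (s (q) (q)))))
2. (t (w (f (q) (m)) (s (q) (r (q)))) (f (s (q) (t (m) (m))) (w (m) (s (q) (q)))))  →  (t (w (f (q) (m)) (r (q))) (f (s (q) (t (m) (m))) (w (m) (s (q) (q)))))
3. (t (w (f (q) (m)) (r (q))) (f (s (q) (t (m) (m))) (w (m) (s (q) (q)))))  →  (t (w (f (q) (m)) (r (q))) (f (t (m) (m)) (w (m) (s (q) (q)))))
4. (t (w (f (q) (m)) (r (q))) (f (t (m) (m)) (w (m) (s (q) (q)))))  →  (t (w (f (q) (m)) (r (q))) (f (t (m) (m)) (w (m) (q))))

normal form = (t (w (f (q) (m)) (r (q))) (f (t (m) (m)) (w (m) (q))))


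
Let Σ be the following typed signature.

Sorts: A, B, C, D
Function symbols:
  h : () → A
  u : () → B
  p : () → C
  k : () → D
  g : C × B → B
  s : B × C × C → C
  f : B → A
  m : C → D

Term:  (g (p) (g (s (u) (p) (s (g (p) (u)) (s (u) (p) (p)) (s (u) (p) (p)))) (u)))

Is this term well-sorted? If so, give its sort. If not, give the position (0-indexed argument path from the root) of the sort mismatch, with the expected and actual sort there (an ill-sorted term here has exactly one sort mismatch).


well-sorted; sort = B

  (p) : C
      (u) : B
      (p) : C
          (p) : C
          (u) : B
        (g (p) (u)) : B
          (u) : B
          (p) : C
          (p) : C
        (s (u) (p) (p)) : C
          (u) : B
          (p) : C
          (p) : C
        (s (u) (p) (p)) : C
      (s (g (p) (u)) (s (u) (p) (p)) (s (u) (p) (p))) : C
    (s (u) (p) (s (g (p) (u)) (s (u) (p) (p)) (s (u) (p) (p)))) : C
    (u) : B
  (g (s (u) (p) (s (g (p) (u)) (s (u) (p) (p)) (s (u) (p) (p)))) (u)) : B
(g (p) (g (s (u) (p) (s (g (p) (u)) (s (u) (p) (p)) (s (u) (p) (p)))) (u))) : B


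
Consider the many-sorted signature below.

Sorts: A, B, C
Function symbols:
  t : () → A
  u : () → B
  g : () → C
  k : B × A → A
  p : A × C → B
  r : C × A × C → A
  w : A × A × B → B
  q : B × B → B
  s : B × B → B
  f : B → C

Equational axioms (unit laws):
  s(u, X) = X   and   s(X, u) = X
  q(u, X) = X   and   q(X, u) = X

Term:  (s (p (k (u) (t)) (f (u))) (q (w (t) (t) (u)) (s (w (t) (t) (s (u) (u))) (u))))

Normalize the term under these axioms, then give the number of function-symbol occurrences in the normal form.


1. (s (p (k (u) (t)) (f (u))) (q (w (t) (t) (u)) (s (w (t) (t) (s (u) (u))) (u))))  →  (s (p (k (u) (t)) (f (u))) (q (w (t) (t) (u)) (w (t) (t) (s (u) (u)))))
2. (s (p (k (u) (t)) (f (u))) (q (w (t) (t) (u)) (w (t) (t) (s (u) (u)))))  →  (s (p (k (u) (t)) (f (u))) (q (w (t) (t) (u)) (w (t) (t) (u))))
normal form: (s (p (k (u) (t)) (f (u))) (q (w (t) (t) (u)) (w (t) (t) (u))))

size = 16


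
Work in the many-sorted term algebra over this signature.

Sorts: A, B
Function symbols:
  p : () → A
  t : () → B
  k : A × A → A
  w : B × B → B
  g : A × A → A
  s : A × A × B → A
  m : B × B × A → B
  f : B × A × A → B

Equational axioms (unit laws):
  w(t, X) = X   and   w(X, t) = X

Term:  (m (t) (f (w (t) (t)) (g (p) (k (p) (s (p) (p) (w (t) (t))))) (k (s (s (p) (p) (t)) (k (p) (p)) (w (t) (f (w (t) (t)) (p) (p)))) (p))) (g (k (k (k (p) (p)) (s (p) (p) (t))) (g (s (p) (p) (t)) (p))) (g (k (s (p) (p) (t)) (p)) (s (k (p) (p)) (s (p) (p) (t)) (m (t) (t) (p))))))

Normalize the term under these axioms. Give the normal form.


1. (m (t) (f (w (t) (t)) (g (p) (k (p) (s (p) (p) (w (t) (t))))) (k (s (s (p) (p) (t)) (k (p) (p)) (w (t) (f (w (t) (t)) (p) (p)))) (p))) (g (k (k (k (p) (p)) (s (p) (p) (t))) (g (s (p) (p) (t)) (p))) (g (k (s (p) (p) (t)) (p)) (s (k (p) (p)) (s (p) (p) (t)) (m (t) (t) (p))))))  →  (m (t) (f (t) (g (p) (k (p) (s (p) (p) (w (t) (t))))) (k (s (s (p) (p) (t)) (k (p) (p)) (w (t) (f (w (t) (t)) (p) (p)))) (p))) (g (k (k (k (p) (p)) (s (p) (p) (t))) (g (s (p) (p) (t)) (p))) (g (k (s (p) (p) (t)) (p)) (s (k (p) (p)) (s (p) (p) (t)) (m (t) (t) (p))))))
2. (m (t) (f (t) (g (p) (k (p) (s (p) (p) (w (t) (t))))) (k (s (s (p) (p) (t)) (k (p) (p)) (w (t) (f (w (t) (t)) (p) (p)))) (p))) (g (k (k (k (p) (p)) (s (p) (p) (t))) (g (s (p) (p) (t)) (p))) (g (k (s (p) (p) (t)) (p)) (s (k (p) (p)) (s (p) (p) (t)) (m (t) (t) (p))))))  →  (m (t) (f (t) (g (p) (k (p) (s (p) (p) (t)))) (k (s (s (p) (p) (t)) (k (p) (p)) (w (t) (f (w (t) (t)) (p) (p)))) (p))) (g (k (k (k (p) (p)) (s (p) (p) (t))) (g (s (p) (p) (t)) (p))) (g (k (s (p) (p) (t)) (p)) (s (k (p) (p)) (s (p) (p) (t)) (m (t) (t) (p))))))
3. (m (t) (f (t) (g (p) (k (p) (s (p) (p) (t)))) (k (s (s (p) (p) (t)) (k (p) (p)) (w (t) (f (w (t) (t)) (p) (p)))) (p))) (g (k (k (k (p) (p)) (s (p) (p) (t))) (g (s (p) (p) (t)) (p))) (g (k (s (p) (p) (t)) (p)) (s (k (p) (p)) (s (p) (p) (t)) (m (t) (t) (p))))))  →  (m (t) (f (t) (g (p) (k (p) (s (p) (p) (t)))) (k (s (s (p) (p) (t)) (k (p) (p)) (f (w (t) (t)) (p) (p))) (p))) (g (k (k (k (p) (p)) (s (p) (p) (t))) (g (s (p) (p) (t)) (p))) (g (k (s (p) (p) (t)) (p)) (s (k (p) (p)) (s (p) (p) (t)) (m (t) (t) (p))))))
4. (m (t) (f (t) (g (p) (k (p) (s (p) (p) (t)))) (k (s (s (p) (p) (t)) (k (p) (p)) (f (w (t) (t)) (p) (p))) (p))) (g (k (k (k (p) (p)) (s (p) (p) (t))) (g (s (p) (p) (t)) (p))) (g (k (s (p) (p) (t)) (p)) (s (k (p) (p)) (s (p) (p) (t)) (m (t) (t) (p))))))  →  (m (t) (f (t) (g (p) (k (p) (s (p) (p) (t)))) (k (s (s (p) (p) (t)) (k (p) (p)) (f (t) (p) (p))) (p))) (g (k (k (k (p) (p)) (s (p) (p) (t))) (g (s (p) (p) (t)) (p))) (g (k (s (p) (p) (t)) (p)) (s (k (p) (p)) (s (p) (p) (t)) (m (t) (t) (p))))))

normal form = (m (t) (f (t) (g (p) (k (p) (s (p) (p) (t)))) (k (s (s (p) (p) (t)) (k (p) (p)) (f (t) (p) (p))) (p))) (g (k (k (k (p) (p)) (s (p) (p) (t))) (g (s (p) (p) (t)) (p))) (g (k (s (p) (p) (t)) (p)) (s (k (p) (p)) (s (p) (p) (t)) (m (t) (t) (p))))))


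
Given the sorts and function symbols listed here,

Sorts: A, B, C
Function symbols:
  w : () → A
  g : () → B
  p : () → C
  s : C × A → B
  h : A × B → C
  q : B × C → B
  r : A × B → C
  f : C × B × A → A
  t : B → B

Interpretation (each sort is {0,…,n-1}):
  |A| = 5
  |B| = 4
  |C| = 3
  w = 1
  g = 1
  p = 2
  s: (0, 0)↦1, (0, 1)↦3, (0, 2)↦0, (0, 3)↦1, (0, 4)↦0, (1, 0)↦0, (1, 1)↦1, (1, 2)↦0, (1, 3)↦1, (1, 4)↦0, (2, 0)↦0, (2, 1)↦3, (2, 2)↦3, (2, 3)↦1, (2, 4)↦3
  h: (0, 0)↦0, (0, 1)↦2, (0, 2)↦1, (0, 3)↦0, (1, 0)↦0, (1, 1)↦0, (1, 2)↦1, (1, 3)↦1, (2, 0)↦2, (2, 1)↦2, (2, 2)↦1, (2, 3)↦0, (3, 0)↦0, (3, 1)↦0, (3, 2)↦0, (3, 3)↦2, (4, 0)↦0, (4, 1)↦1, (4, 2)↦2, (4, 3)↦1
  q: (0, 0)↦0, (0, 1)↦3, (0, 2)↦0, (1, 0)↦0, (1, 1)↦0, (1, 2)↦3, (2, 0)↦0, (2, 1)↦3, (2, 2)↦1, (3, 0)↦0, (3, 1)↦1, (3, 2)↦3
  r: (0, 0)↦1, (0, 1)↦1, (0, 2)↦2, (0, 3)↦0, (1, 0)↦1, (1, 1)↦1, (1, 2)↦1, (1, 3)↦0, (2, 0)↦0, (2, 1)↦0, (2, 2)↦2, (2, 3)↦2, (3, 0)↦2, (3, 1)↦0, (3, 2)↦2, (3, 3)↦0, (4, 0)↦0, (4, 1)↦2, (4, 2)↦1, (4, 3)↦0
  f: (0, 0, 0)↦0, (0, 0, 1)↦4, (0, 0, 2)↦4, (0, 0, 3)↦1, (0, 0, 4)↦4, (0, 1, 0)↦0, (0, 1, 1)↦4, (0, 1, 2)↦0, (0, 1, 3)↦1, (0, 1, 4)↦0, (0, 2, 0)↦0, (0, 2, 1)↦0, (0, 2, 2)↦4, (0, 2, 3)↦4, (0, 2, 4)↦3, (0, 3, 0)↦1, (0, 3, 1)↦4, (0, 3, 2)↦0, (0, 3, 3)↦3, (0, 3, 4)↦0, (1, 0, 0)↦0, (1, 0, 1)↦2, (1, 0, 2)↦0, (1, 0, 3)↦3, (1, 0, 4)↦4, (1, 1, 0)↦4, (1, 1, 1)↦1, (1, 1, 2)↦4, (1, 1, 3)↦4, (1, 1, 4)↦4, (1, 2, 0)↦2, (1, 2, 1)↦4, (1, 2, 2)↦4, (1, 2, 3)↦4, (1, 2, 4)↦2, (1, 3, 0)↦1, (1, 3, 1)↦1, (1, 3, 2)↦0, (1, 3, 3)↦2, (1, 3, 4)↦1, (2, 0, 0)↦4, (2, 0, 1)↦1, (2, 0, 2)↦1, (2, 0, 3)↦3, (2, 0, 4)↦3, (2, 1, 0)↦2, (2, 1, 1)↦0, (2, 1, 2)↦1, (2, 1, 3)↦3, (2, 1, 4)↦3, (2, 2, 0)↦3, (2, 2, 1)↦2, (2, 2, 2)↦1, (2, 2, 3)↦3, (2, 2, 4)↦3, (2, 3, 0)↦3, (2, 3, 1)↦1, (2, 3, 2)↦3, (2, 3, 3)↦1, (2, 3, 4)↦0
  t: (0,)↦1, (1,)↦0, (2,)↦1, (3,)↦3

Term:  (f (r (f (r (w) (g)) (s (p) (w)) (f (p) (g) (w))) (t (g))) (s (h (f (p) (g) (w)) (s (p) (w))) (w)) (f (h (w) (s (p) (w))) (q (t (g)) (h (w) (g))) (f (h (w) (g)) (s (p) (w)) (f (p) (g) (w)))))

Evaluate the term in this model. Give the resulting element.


value = 0

  w = 1
  g = 1
  (r (w) (g)) = r(1, 1) = 1
  p = 2
  w = 1
  (s (p) (w)) = s(2, 1) = 3
  p = 2
  g = 1
  w = 1
  (f (p) (g) (w)) = f(2, 1, 1) = 0
  (f (r (w) (g)) (s (p) (w)) (f (p) (g) (w))) = f(1, 3, 0) = 1
  g = 1
  (t (g)) = t(1,) = 0
  (r (f (r (w) (g)) (s (p) (w)) (f (p) (g) (w))) (t (g))) = r(1, 0) = 1
  p = 2
  g = 1
  w = 1
  (f (p) (g) (w)) = f(2, 1, 1) = 0
  p = 2
  w = 1
  (s (p) (w)) = s(2, 1) = 3
  (h (f (p) (g) (w)) (s (p) (w))) = h(0, 3) = 0
  w = 1
  (s (h (f (p) (g) (w)) (s (p) (w))) (w)) = s(0, 1) = 3
  w = 1
  p = 2
  w = 1
  (s (p) (w)) = s(2, 1) = 3
  (h (w) (s (p) (w))) = h(1, 3) = 1
  g = 1
  (t (g)) = t(1,) = 0
  w = 1
  g = 1
  (h (w) (g)) = h(1, 1) = 0
  (q (t (g)) (h (w) (g))) = q(0, 0) = 0
  w = 1
  g = 1
  (h (w) (g)) = h(1, 1) = 0
  p = 2
  w = 1
  (s (p) (w)) = s(2, 1) = 3
  p = 2
  g = 1
  w = 1
  (f (p) (g) (w)) = f(2, 1, 1) = 0
  (f (h (w) (g)) (s (p) (w)) (f (p) (g) (w))) = f(0, 3, 0) = 1
  (f (h (w) (s (p) (w))) (q (t (g)) (h (w) (g))) (f (h (w) (g)) (s (p) (w)) (f (p) (g) (w)))) = f(1, 0, 1) = 2
  (f (r (f (r (w) (g)) (s (p) (w)) (f (p) (g) (w))) (t (g))) (s (h (f (p) (g) (w)) (s (p) (w))) (w)) (f (h (w) (s (p) (w))) (q (t (g)) (h (w) (g))) (f (h (w) (g)) (s (p) (w)) (f (p) (g) (w))))) = f(1, 3, 2) = 0


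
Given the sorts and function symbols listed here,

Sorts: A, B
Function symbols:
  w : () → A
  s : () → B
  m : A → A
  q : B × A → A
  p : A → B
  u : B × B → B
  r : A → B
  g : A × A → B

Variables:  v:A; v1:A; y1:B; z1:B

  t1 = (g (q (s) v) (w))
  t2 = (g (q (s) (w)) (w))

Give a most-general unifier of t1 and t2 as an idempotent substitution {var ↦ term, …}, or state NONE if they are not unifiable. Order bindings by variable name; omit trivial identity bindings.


{v ↦ (w)}


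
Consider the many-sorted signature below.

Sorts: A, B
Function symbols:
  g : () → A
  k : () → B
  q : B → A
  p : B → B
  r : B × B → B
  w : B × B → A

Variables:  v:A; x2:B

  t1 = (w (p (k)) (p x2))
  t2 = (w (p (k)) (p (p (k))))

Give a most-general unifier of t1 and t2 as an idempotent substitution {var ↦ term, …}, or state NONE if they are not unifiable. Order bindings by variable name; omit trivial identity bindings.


{x2 ↦ (p (k))}


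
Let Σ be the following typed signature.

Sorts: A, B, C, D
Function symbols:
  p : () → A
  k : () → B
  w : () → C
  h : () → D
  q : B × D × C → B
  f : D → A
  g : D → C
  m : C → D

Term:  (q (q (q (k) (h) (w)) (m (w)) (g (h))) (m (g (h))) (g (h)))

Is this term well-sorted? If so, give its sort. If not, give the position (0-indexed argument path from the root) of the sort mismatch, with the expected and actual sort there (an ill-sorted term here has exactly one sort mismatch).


well-sorted; sort = B

      (k) : B
      (h) : D
      (w) : C
    (q (k) (h) (w)) : B
      (w) : C
    (m (w)) : D
      (h) : D
    (g (h)) : C
  (q (q (k) (h) (w)) (m (w)) (g (h))) : B
      (h) : D
    (g (h)) : C
  (m (g (h))) : D
    (h) : D
  (g (h)) : C
(q (q (q (k) (h) (w)) (m (w)) (g (h))) (m (g (h))) (g (h))) : B


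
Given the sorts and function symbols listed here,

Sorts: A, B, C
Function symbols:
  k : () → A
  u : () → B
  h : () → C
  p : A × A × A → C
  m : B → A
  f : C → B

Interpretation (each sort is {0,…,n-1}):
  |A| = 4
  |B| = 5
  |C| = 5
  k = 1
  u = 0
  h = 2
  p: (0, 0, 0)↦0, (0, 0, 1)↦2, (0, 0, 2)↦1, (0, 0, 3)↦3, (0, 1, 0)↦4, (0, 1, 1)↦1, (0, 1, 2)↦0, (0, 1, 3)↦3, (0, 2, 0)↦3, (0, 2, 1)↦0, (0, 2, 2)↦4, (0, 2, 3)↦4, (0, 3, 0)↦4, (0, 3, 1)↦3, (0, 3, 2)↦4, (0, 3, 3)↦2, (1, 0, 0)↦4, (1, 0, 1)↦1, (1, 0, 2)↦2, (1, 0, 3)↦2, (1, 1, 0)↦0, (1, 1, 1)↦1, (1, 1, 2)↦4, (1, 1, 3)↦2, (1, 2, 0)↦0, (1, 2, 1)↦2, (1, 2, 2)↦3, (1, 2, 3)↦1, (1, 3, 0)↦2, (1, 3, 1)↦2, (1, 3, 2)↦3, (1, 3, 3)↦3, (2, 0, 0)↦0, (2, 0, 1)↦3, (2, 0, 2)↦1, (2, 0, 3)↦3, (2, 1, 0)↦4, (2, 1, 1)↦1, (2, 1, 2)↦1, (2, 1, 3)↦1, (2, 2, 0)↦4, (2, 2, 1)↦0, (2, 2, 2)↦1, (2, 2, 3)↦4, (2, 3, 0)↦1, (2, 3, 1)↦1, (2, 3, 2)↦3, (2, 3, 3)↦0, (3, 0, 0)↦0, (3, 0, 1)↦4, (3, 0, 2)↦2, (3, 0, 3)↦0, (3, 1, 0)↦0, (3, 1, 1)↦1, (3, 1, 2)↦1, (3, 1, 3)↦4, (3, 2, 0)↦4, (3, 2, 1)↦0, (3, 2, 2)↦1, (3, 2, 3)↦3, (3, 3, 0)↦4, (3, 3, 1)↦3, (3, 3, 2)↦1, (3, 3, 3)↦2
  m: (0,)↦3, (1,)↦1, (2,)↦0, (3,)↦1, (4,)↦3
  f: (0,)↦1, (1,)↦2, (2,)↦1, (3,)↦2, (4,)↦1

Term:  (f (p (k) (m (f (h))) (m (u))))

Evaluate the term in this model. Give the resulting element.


value = 1

  k = 1
  h = 2
  (f (h)) = f(2,) = 1
  (m (f (h))) = m(1,) = 1
  u = 0
  (m (u)) = m(0,) = 3
  (p (k) (m (f (h))) (m (u))) = p(1, 1, 3) = 2
  (f (p (k) (m (f (h))) (m (u)))) = f(2,) = 1


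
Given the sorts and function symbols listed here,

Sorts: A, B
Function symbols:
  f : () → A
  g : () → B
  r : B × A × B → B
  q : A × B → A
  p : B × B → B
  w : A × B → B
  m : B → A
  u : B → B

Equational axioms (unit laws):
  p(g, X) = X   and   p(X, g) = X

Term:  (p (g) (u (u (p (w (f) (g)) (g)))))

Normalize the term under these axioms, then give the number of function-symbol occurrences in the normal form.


size = 5

1. (p (g) (u (u (p (w (f) (g)) (g)))))  →  (u (u (p (w (f) (g)) (g))))
2. (u (u (p (w (f) (g)) (g))))  →  (u (u (w (f) (g))))
normal form: (u (u (w (f) (g))))


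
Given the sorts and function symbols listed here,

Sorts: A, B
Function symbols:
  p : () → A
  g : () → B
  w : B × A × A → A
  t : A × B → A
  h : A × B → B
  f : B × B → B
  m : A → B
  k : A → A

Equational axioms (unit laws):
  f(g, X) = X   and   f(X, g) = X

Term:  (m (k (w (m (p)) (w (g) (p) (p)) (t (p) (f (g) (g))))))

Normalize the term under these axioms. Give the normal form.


1. (m (k (w (m (p)) (w (g) (p) (p)) (t (p) (f (g) (g))))))  →  (m (k (w (m (p)) (w (g) (p) (p)) (t (p) (g)))))

normal form = (m (k (w (m (p)) (w (g) (p) (p)) (t (p) (g)))))


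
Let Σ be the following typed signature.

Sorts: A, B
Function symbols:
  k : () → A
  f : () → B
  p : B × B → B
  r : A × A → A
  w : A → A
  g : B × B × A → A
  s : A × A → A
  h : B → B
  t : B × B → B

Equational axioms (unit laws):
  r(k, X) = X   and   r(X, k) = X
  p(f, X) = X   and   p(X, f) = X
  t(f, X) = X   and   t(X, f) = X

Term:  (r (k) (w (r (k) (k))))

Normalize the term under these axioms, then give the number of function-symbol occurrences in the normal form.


size = 2

1. (r (k) (w (r (k) (k))))  →  (w (r (k) (k)))
2. (w (r (k) (k)))  →  (w (k))
normal form: (w (k))


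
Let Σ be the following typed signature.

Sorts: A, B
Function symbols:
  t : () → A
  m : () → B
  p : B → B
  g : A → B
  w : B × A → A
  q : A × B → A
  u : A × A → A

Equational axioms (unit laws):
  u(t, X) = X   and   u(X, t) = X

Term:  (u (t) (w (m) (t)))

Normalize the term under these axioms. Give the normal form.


1. (u (t) (w (m) (t)))  →  (w (m) (t))

normal form = (w (m) (t))


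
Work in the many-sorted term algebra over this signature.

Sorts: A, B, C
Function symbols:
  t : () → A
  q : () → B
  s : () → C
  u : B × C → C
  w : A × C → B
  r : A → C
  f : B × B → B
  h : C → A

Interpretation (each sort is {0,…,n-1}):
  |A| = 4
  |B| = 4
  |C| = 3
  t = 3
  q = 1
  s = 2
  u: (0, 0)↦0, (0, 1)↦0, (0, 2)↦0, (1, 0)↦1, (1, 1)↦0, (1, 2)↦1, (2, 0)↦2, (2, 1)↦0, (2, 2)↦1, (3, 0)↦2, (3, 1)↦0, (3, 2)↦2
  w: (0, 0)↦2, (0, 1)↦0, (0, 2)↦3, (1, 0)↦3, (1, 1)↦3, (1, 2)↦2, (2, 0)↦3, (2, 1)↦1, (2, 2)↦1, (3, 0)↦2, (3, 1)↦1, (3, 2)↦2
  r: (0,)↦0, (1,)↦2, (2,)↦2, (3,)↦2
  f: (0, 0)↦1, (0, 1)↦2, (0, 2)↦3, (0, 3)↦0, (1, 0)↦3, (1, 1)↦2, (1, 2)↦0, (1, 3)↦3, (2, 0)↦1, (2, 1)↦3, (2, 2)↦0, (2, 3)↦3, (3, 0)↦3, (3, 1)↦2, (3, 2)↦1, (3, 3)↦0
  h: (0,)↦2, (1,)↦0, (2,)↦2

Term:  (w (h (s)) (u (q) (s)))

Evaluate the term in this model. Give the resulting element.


  s = 2
  (h (s)) = h(2,) = 2
  q = 1
  s = 2
  (u (q) (s)) = u(1, 2) = 1
  (w (h (s)) (u (q) (s))) = w(2, 1) = 1

value = 1


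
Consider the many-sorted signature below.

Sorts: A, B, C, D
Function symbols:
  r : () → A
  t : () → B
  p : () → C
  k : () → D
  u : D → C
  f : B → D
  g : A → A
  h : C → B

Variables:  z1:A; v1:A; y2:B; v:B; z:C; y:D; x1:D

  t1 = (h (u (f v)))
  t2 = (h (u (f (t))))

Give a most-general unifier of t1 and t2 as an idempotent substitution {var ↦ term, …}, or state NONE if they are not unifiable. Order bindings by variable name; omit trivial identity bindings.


{v ↦ (t)}


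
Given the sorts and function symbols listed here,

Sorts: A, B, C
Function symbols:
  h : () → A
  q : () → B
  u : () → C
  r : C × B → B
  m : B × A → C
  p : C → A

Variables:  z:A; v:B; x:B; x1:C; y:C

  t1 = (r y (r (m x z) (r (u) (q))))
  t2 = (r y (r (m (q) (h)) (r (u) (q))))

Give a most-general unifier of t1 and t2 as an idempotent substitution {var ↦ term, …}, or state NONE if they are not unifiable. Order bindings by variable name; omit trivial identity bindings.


{x ↦ (q), z ↦ (h)}


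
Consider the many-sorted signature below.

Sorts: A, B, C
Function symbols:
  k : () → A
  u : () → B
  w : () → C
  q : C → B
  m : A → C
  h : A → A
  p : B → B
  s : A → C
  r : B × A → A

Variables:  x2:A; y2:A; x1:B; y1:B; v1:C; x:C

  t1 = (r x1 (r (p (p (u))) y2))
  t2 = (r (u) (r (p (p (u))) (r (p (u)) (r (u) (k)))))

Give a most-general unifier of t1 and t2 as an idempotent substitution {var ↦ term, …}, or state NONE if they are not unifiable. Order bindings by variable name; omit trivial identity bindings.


{x1 ↦ (u), y2 ↦ (r (p (u)) (r (u) (k)))}


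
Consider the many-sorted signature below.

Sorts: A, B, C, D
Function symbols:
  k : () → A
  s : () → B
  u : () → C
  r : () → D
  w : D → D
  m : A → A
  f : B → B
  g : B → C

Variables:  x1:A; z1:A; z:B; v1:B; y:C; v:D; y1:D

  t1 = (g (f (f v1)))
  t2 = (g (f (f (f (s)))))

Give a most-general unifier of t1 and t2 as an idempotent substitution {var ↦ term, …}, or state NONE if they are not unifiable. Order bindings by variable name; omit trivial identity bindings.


{v1 ↦ (f (s))}


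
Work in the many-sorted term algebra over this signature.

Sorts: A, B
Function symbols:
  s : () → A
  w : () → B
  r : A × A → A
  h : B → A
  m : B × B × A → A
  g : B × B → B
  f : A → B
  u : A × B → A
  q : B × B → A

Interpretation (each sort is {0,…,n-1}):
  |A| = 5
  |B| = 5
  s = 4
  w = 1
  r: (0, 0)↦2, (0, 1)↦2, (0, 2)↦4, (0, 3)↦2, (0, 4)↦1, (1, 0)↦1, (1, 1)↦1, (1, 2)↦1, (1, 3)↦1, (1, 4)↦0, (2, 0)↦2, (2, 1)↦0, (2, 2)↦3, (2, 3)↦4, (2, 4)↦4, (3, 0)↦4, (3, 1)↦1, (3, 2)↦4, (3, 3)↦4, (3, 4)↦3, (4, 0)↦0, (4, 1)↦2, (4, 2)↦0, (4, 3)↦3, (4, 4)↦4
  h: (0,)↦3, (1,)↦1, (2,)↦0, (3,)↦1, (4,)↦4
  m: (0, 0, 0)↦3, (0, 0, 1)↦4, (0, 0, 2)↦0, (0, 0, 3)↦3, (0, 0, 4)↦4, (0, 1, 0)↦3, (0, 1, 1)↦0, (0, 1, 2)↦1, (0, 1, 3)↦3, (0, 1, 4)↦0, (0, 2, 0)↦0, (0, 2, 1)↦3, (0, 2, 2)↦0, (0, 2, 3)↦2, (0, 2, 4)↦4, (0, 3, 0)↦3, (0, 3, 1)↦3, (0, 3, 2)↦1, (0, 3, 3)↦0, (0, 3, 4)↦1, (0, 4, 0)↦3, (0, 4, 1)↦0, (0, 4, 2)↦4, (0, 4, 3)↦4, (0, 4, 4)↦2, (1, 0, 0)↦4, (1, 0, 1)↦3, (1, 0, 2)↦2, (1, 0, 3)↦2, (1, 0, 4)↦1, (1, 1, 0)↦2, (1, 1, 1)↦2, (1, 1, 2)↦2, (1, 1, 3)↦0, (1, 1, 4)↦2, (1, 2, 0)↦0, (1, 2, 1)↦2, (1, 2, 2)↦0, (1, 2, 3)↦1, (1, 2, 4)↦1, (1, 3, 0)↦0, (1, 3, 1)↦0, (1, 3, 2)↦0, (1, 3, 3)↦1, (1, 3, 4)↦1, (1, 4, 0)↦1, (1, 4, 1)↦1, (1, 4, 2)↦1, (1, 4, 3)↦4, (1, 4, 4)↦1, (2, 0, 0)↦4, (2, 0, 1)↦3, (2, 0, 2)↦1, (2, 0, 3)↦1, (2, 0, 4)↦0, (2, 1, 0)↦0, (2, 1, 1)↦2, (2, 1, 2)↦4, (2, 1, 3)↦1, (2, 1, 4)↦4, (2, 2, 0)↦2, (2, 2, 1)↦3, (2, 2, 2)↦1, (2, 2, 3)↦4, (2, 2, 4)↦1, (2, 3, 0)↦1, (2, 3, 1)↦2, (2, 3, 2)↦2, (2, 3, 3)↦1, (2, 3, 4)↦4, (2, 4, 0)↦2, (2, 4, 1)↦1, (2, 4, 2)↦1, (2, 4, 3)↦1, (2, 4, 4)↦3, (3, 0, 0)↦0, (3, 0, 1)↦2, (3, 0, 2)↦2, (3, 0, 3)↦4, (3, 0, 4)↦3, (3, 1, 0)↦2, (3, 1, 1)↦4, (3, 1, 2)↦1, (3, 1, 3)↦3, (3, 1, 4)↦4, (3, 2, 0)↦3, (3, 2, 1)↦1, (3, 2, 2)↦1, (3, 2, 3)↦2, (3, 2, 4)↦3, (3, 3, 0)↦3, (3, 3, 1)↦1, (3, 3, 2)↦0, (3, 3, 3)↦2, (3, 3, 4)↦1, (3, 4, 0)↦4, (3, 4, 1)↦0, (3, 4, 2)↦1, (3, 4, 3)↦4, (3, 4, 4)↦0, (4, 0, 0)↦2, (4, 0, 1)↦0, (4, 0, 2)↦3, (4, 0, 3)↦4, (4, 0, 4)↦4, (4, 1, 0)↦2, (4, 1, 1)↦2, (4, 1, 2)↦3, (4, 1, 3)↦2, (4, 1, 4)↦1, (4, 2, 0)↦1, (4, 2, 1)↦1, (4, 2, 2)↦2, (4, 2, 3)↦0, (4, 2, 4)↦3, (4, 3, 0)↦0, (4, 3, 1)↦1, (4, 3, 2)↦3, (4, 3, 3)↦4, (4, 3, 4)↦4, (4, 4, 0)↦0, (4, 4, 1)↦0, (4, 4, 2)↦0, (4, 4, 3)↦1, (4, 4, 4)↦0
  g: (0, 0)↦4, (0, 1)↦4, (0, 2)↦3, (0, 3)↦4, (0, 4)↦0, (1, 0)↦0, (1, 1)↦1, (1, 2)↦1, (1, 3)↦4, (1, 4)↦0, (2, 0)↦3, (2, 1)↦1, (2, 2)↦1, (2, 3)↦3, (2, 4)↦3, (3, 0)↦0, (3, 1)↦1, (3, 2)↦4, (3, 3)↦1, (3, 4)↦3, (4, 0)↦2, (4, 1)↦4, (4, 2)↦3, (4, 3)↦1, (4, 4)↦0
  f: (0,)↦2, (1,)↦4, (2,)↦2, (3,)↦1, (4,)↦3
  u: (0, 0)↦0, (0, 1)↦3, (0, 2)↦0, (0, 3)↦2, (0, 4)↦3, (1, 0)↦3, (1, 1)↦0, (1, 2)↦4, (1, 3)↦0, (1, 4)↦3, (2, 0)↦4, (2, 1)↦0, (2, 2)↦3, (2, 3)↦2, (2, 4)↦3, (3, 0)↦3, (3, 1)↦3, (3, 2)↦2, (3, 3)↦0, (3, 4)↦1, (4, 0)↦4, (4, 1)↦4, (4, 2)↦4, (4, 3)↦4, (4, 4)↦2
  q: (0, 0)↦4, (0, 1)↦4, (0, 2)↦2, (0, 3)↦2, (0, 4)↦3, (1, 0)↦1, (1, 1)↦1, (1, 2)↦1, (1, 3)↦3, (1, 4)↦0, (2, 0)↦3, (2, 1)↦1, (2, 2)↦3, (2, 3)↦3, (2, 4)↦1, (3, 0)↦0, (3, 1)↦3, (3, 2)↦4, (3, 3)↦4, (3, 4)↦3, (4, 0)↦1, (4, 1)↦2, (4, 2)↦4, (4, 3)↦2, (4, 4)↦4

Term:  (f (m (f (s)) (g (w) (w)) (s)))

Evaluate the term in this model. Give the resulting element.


  s = 4
  (f (s)) = f(4,) = 3
  w = 1
  w = 1
  (g (w) (w)) = g(1, 1) = 1
  s = 4
  (m (f (s)) (g (w) (w)) (s)) = m(3, 1, 4) = 4
  (f (m (f (s)) (g (w) (w)) (s))) = f(4,) = 3

value = 3
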